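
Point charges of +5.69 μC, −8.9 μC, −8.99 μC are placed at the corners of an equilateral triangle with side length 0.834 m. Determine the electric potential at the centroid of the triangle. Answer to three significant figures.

-2.28×10⁵ V

Electric potential is a scalar, so the contributions from each charge add algebraically: V = Σ kqᵢ/rᵢ.
The distance from each vertex to the centroid is a/√3 = 0.482 m.
V = k[(5.69×10⁻⁶)/(0.482) + (-8.90×10⁻⁶)/(0.482) + (-8.99×10⁻⁶)/(0.482)] = -2.28×10⁵ V.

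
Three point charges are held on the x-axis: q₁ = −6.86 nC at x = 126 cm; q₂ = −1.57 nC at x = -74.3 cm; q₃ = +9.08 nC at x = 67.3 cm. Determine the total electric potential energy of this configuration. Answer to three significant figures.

The work to assemble the configuration equals its total potential energy, U = Σ kqᵢqⱼ/rᵢⱼ over all pairs.
Pair separations: r₁₂ = 2.00 m, r₁₃ = 0.587 m, r₂₃ = 1.42 m.
U = (4.83×10⁻⁸) + (-9.54×10⁻⁷) + (-9.05×10⁻⁸) = -9.96×10⁻⁷ J.

-9.96×10⁻⁷ J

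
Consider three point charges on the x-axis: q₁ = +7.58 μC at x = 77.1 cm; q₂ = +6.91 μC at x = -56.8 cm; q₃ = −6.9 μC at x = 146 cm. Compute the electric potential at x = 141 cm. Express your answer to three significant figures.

-1.10×10⁶ V

Electric potential is a scalar, so the contributions from each charge add algebraically: V = Σ kqᵢ/rᵢ.
Distances from the field point to each charge: r₁ = 0.639 m, r₂ = 1.98 m, r₃ = 0.0500 m.
V = k[(7.58×10⁻⁶)/(0.639) + (6.91×10⁻⁶)/(1.98) + (-6.90×10⁻⁶)/(0.0500)] = -1.10×10⁶ V.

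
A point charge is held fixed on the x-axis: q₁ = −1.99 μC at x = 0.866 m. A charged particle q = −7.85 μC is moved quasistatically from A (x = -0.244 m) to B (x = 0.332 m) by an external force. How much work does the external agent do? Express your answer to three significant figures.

For quasistatic motion the external work equals the change in potential energy: W_ext = qΔV = q(V_B − V_A).
At A: distance to the source charge is 1.11 m; V_A = kq₁/r = -1.61×10⁴ V.
At B: distance to the source charge is 0.534 m; V_B = kq₁/r = -3.35×10⁴ V.
ΔV = V_B − V_A = -1.74×10⁴ V.
W_ext = qΔV = (-7.85×10⁻⁶ C)(-1.74×10⁴ V) = 0.136 J.

0.136 J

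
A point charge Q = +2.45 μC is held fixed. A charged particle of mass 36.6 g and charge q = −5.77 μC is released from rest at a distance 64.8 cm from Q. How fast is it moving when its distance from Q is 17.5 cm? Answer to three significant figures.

5.38 m/s

Only the electrostatic force acts, so mechanical energy is conserved: ½mv² = U₁ − U₂ = kQq(1/r₁ − 1/r₂).
U₁ − U₂ = (8.99×10⁹ N·m²/C²)(2.45×10⁻⁶ C)(-5.77×10⁻⁶ C)(1/0.648 − 1/0.175) = 0.530 J.
v = √(2·0.530/0.0366) = 5.38 m/s.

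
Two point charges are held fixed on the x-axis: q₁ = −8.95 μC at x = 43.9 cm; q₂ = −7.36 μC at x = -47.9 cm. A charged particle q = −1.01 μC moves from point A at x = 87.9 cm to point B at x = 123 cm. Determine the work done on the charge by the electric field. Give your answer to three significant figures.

The work done by the electric force is W_field = −ΔU = −q(V_B − V_A) = q(V_A − V_B).
At A: distances to the source charges are 0.440 m, 1.36 m; V_A = Σ kqᵢ/rᵢ = -2.32×10⁵ V.
At B: distances to the source charges are 0.791 m, 1.71 m; V_B = Σ kqᵢ/rᵢ = -1.40×10⁵ V.
ΔV = V_B − V_A = 9.12×10⁴ V.
W_field = −qΔV = −(-1.01×10⁻⁶ C)(9.12×10⁴ V) = 0.0921 J.

0.0921 J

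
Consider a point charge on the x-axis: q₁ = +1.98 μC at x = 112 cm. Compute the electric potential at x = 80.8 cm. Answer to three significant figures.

The total potential is the scalar sum of each charge's contribution, V = Σ kqᵢ/rᵢ.
V = k[(1.98×10⁻⁶)/(0.312)] = 5.71×10⁴ V.

5.71×10⁴ V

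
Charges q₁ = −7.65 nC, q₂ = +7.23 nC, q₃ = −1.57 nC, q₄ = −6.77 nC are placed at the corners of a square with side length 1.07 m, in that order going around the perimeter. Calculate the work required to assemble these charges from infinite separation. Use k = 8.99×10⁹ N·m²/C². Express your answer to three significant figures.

-2.55×10⁻⁷ J

The assembly work is the sum of pairwise potential energies, U = Σ_{i<j} kqᵢqⱼ/rᵢⱼ.
The four side pairs have separation 1.07 m and the two diagonal pairs 1.51 m.
Summing all 6 pair terms gives U = -2.55×10⁻⁷ J.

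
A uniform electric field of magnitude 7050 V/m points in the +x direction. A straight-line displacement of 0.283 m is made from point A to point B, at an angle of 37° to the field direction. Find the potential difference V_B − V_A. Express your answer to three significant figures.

Only the component of displacement along E changes the potential: ΔV = −E·d·cosθ.
ΔV = −(7050 V/m)(0.283 m)cos37° = -1590 V.

-1590 V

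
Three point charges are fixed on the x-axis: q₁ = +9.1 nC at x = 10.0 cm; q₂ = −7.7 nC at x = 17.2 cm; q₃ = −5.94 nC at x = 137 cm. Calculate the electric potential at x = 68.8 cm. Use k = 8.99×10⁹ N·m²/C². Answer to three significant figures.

The total potential is the scalar sum of each charge's contribution, V = Σ kqᵢ/rᵢ.
Distances from the field point to each charge: r₁ = 0.588 m, r₂ = 0.516 m, r₃ = 0.682 m.
V = k[(9.10×10⁻⁹)/(0.588) + (-7.70×10⁻⁹)/(0.516) + (-5.94×10⁻⁹)/(0.682)] = -73.3 V.

-73.3 V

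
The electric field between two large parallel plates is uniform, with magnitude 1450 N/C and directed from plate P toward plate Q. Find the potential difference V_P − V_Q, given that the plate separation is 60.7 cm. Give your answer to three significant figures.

In a uniform field, potential decreases in the direction of E: ΔV = −E·d for a displacement d parallel to E.
Going from Q to P is a displacement of 60.7 cm opposite to the field, so V_P − V_Q = +Ed = 880 V.

880 V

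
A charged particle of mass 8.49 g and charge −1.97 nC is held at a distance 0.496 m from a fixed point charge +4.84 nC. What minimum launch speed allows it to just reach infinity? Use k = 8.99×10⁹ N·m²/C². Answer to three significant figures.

To just escape, total mechanical energy must reach zero at infinity: ½mv²_min + U = 0, so ½mv²_min = −U = |kQq|/r.
|U| = |kQq|/r = (8.99×10⁹ N·m²/C²)(4.84×10⁻⁹)(1.97×10⁻⁹)/(0.496) = 1.73×10⁻⁷ J.
v_min = √(2|U|/m) = √(2·1.73×10⁻⁷/8.49×10⁻³) = 6.38×10⁻³ m/s.

6.38×10⁻³ m/s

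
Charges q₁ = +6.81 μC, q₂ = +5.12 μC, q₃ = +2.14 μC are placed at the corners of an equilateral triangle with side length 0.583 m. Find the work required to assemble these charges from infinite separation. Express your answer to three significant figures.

0.931 J

The work to assemble the configuration equals its total potential energy, U = Σ kqᵢqⱼ/rᵢⱼ over all pairs.
All three pair separations equal the side length, 0.583 m.
U = (0.538) + (0.225) + (0.169) = 0.931 J.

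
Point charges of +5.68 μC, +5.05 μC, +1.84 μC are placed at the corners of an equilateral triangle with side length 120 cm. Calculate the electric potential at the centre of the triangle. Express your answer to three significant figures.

1.63×10⁵ V

Electric potential is a scalar, so the contributions from each charge add algebraically: V = Σ kqᵢ/rᵢ.
The distance from each vertex to the centroid is a/√3 = 0.693 m.
V = k[(5.68×10⁻⁶)/(0.693) + (5.05×10⁻⁶)/(0.693) + (1.84×10⁻⁶)/(0.693)] = 1.63×10⁵ V.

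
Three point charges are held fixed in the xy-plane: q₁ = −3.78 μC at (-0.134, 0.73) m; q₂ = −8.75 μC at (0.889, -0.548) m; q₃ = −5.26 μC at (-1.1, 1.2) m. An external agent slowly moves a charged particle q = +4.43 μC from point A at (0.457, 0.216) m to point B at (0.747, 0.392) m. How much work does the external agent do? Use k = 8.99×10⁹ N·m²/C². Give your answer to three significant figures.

For quasistatic motion the external work equals the change in potential energy: W_ext = qΔV = q(V_B − V_A).
At A: distances to the source charges are 0.783 m, 0.878 m, 1.84 m; V_A = Σ kqᵢ/rᵢ = -1.59×10⁵ V.
At B: distances to the source charges are 0.944 m, 0.951 m, 2.02 m; V_B = Σ kqᵢ/rᵢ = -1.42×10⁵ V.
ΔV = V_B − V_A = 1.65×10⁴ V.
W_ext = qΔV = (4.43×10⁻⁶ C)(1.65×10⁴ V) = 0.0730 J.

0.0730 J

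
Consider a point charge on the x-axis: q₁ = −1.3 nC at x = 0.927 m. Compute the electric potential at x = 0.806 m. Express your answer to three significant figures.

-96.6 V

The total potential is the scalar sum of each charge's contribution, V = Σ kqᵢ/rᵢ.
V = k[(-1.30×10⁻⁹)/(0.121)] = -96.6 V.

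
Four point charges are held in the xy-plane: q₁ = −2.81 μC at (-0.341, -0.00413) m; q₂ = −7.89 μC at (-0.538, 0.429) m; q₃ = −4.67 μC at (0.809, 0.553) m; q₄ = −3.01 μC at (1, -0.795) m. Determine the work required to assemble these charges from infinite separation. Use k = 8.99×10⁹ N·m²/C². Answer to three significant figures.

1.01 J

The work to assemble the configuration equals its total potential energy, U = Σ kqᵢqⱼ/rᵢⱼ over all pairs.
Pair separations: r₁₂ = 0.476 m, r₁₃ = 1.28 m, r₁₄ = 1.56 m, r₂₃ = 1.35 m, r₂₄ = 1.97 m, r₃₄ = 1.36 m.
Summing all 6 pair terms gives U = 1.01 J.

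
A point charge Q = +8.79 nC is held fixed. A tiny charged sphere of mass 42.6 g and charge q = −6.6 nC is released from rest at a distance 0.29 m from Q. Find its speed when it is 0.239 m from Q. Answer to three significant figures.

Only the electrostatic force acts, so mechanical energy is conserved: ½mv² = U₁ − U₂ = kQq(1/r₁ − 1/r₂).
U₁ − U₂ = (8.99×10⁹ N·m²/C²)(8.79×10⁻⁹ C)(-6.60×10⁻⁹ C)(1/0.290 − 1/0.239) = 3.84×10⁻⁷ J.
v = √(2·3.84×10⁻⁷/0.0426) = 4.24×10⁻³ m/s.

4.24×10⁻³ m/s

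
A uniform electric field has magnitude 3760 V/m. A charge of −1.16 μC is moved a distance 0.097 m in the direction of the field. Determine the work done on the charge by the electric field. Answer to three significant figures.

The potential change for a displacement 0.097 m in the direction of the field is ΔV = −Ed = -365 V.
W_field = −qΔV = -4.23×10⁻⁴ J.

-4.23×10⁻⁴ J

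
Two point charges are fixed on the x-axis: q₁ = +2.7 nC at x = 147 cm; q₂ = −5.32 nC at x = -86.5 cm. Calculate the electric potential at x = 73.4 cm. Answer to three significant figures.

The total potential is the scalar sum of each charge's contribution, V = Σ kqᵢ/rᵢ.
Distances from the field point to each charge: r₁ = 0.736 m, r₂ = 1.60 m.
V = k[(2.70×10⁻⁹)/(0.736) + (-5.32×10⁻⁹)/(1.60)] = 3.07 V.

3.07 V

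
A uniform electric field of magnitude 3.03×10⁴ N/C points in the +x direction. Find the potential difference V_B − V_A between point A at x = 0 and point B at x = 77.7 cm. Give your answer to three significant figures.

In a uniform field, potential decreases in the direction of E: V_B − V_A = −E·Δx.
V_B − V_A = −(3.03×10⁴ V/m)(0.777 m) = -2.35×10⁴ V.

-2.35×10⁴ V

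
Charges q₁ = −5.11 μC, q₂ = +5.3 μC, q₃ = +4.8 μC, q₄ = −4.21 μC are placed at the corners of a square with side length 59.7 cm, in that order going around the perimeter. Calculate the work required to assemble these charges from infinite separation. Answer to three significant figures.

-0.504 J

The work to assemble the configuration equals its total potential energy, U = Σ kqᵢqⱼ/rᵢⱼ over all pairs.
The four side pairs have separation 0.597 m and the two diagonal pairs 0.844 m.
Summing all 6 pair terms gives U = -0.504 J.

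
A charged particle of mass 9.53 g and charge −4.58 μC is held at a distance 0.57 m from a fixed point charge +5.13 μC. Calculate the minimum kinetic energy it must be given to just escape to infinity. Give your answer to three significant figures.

0.371 J

To just escape, total mechanical energy must reach zero at infinity: ½mv²_min + U = 0, so ½mv²_min = −U = |kQq|/r.
|U| = |kQq|/r = (8.99×10⁹ N·m²/C²)(5.13×10⁻⁶)(4.58×10⁻⁶)/(0.570) = 0.371 J.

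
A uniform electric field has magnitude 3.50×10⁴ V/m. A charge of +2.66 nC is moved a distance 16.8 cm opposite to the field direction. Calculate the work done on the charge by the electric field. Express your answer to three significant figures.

-1.56×10⁻⁵ J

The potential change for a displacement 16.8 cm opposite to the field direction is ΔV = +Ed = 5880 V.
W_field = −qΔV = -1.56×10⁻⁵ J.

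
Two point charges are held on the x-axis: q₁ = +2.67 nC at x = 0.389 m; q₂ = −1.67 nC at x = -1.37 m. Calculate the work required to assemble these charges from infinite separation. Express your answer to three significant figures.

The work to assemble the configuration equals its total potential energy, U = Σ kqᵢqⱼ/rᵢⱼ over all pairs.
Pair separations: r₁₂ = 1.76 m.
U = (-2.28×10⁻⁸) = -2.28×10⁻⁸ J.

-2.28×10⁻⁸ J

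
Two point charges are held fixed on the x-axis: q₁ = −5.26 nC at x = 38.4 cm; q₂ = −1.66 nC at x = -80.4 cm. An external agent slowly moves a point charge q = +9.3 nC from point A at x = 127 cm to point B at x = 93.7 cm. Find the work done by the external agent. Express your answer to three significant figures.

For quasistatic motion the external work equals the change in potential energy: W_ext = qΔV = q(V_B − V_A).
At A: distances to the source charges are 0.886 m, 2.07 m; V_A = Σ kqᵢ/rᵢ = -60.6 V.
At B: distances to the source charges are 0.553 m, 1.74 m; V_B = Σ kqᵢ/rᵢ = -94.1 V.
ΔV = V_B − V_A = -33.5 V.
W_ext = qΔV = (9.30×10⁻⁹ C)(-33.5 V) = -3.12×10⁻⁷ J.

-3.12×10⁻⁷ J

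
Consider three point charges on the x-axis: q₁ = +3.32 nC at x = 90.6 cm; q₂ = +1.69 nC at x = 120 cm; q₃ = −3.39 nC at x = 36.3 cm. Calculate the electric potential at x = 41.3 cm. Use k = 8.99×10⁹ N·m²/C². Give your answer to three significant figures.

-530 V

The total potential is the scalar sum of each charge's contribution, V = Σ kqᵢ/rᵢ.
Distances from the field point to each charge: r₁ = 0.493 m, r₂ = 0.787 m, r₃ = 0.0500 m.
V = k[(3.32×10⁻⁹)/(0.493) + (1.69×10⁻⁹)/(0.787) + (-3.39×10⁻⁹)/(0.0500)] = -530 V.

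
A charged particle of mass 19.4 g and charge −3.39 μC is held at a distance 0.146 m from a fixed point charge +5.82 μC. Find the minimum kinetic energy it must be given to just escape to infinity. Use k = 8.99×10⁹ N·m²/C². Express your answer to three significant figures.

To just escape, total mechanical energy must reach zero at infinity: ½mv²_min + U = 0, so ½mv²_min = −U = |kQq|/r.
|U| = |kQq|/r = (8.99×10⁹ N·m²/C²)(5.82×10⁻⁶)(3.39×10⁻⁶)/(0.146) = 1.21 J.

1.21 J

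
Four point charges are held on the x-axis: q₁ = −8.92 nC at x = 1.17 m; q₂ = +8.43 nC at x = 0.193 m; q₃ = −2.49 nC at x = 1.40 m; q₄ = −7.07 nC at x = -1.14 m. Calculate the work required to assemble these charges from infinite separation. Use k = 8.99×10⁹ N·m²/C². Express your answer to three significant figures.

-7.43×10⁻⁸ J

The work to assemble the configuration equals its total potential energy, U = Σ kqᵢqⱼ/rᵢⱼ over all pairs.
Pair separations: r₁₂ = 0.977 m, r₁₃ = 0.230 m, r₁₄ = 2.31 m, r₂₃ = 1.21 m, r₂₄ = 1.33 m, r₃₄ = 2.54 m.
Summing all 6 pair terms gives U = -7.43×10⁻⁸ J.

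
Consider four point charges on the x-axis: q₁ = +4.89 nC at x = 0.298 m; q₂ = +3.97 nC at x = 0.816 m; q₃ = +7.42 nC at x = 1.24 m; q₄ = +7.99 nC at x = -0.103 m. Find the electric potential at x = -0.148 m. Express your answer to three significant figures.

1780 V

Electric potential is a scalar, so the contributions from each charge add algebraically: V = Σ kqᵢ/rᵢ.
Distances from the field point to each charge: r₁ = 0.446 m, r₂ = 0.964 m, r₃ = 1.39 m, r₄ = 0.0450 m.
V = k[(4.89×10⁻⁹)/(0.446) + (3.97×10⁻⁹)/(0.964) + (7.42×10⁻⁹)/(1.39) + (7.99×10⁻⁹)/(0.0450)] = 1780 V.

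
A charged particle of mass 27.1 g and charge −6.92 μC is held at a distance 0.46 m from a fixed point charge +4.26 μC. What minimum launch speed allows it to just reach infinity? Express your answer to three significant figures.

6.52 m/s

To just escape, total mechanical energy must reach zero at infinity: ½mv²_min + U = 0, so ½mv²_min = −U = |kQq|/r.
|U| = |kQq|/r = (8.99×10⁹ N·m²/C²)(4.26×10⁻⁶)(6.92×10⁻⁶)/(0.460) = 0.576 J.
v_min = √(2|U|/m) = √(2·0.576/0.0271) = 6.52 m/s.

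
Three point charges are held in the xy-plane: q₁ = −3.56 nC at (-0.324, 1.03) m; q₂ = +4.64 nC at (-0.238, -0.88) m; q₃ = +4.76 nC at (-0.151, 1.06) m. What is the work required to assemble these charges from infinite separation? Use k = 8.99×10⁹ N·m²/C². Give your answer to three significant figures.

The assembly work is the sum of pairwise potential energies, U = Σ_{i<j} kqᵢqⱼ/rᵢⱼ.
Pair separations: r₁₂ = 1.91 m, r₁₃ = 0.176 m, r₂₃ = 1.94 m.
U = (-7.77×10⁻⁸) + (-8.68×10⁻⁷) + (1.02×10⁻⁷) = -8.43×10⁻⁷ J.

-8.43×10⁻⁷ J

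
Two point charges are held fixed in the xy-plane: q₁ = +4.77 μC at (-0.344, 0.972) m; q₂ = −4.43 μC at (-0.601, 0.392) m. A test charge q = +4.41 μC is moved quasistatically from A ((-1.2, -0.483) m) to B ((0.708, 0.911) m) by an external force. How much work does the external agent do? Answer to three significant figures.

For quasistatic motion the external work equals the change in potential energy: W_ext = qΔV = q(V_B − V_A).
At A: distances to the source charges are 1.69 m, 1.06 m; V_A = Σ kqᵢ/rᵢ = -1.22×10⁴ V.
At B: distances to the source charges are 1.05 m, 1.41 m; V_B = Σ kqᵢ/rᵢ = 1.24×10⁴ V.
ΔV = V_B − V_A = 2.46×10⁴ V.
W_ext = qΔV = (4.41×10⁻⁶ C)(2.46×10⁴ V) = 0.108 J.

0.108 J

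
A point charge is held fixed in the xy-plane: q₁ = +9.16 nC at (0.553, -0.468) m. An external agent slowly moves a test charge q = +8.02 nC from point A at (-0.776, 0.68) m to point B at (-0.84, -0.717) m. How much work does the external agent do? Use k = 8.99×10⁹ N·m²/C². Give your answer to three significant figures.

9.06×10⁻⁸ J

For quasistatic motion the external work equals the change in potential energy: W_ext = qΔV = q(V_B − V_A).
At A: distance to the source charge is 1.76 m; V_A = kq₁/r = 46.9 V.
At B: distance to the source charge is 1.42 m; V_B = kq₁/r = 58.2 V.
ΔV = V_B − V_A = 11.3 V.
W_ext = qΔV = (8.02×10⁻⁹ C)(11.3 V) = 9.06×10⁻⁸ J.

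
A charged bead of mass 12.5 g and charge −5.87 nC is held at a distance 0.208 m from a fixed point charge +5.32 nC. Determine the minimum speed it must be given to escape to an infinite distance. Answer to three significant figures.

0.0147 m/s

To just escape, total mechanical energy must reach zero at infinity: ½mv²_min + U = 0, so ½mv²_min = −U = |kQq|/r.
|U| = |kQq|/r = (8.99×10⁹ N·m²/C²)(5.32×10⁻⁹)(5.87×10⁻⁹)/(0.208) = 1.35×10⁻⁶ J.
v_min = √(2|U|/m) = √(2·1.35×10⁻⁶/0.0125) = 0.0147 m/s.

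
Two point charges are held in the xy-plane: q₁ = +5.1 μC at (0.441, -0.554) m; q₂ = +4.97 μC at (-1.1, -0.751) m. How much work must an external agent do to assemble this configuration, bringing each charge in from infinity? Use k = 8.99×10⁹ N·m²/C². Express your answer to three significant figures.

The assembly work is the sum of pairwise potential energies, U = Σ_{i<j} kqᵢqⱼ/rᵢⱼ.
Pair separations: r₁₂ = 1.55 m.
U = (0.147) = 0.147 J.

0.147 J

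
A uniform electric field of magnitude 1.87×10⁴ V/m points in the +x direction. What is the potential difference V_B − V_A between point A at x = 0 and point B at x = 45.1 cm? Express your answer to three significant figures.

In a uniform field, potential decreases in the direction of E: V_B − V_A = −E·Δx.
V_B − V_A = −(1.87×10⁴ V/m)(0.451 m) = -8430 V.

-8430 V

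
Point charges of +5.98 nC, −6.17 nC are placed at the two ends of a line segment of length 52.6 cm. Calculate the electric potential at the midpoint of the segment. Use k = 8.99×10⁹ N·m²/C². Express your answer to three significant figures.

Electric potential is a scalar, so the contributions from each charge add algebraically: V = Σ kqᵢ/rᵢ.
Each charge is 0.263 m from the midpoint.
V = k[(5.98×10⁻⁹)/(0.263) + (-6.17×10⁻⁹)/(0.263)] = -6.49 V.

-6.49 V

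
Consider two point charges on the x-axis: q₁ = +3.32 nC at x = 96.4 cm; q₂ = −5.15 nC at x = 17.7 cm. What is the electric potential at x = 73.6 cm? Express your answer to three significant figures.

The total potential is the scalar sum of each charge's contribution, V = Σ kqᵢ/rᵢ.
Distances from the field point to each charge: r₁ = 0.228 m, r₂ = 0.559 m.
V = k[(3.32×10⁻⁹)/(0.228) + (-5.15×10⁻⁹)/(0.559)] = 48.1 V.

48.1 V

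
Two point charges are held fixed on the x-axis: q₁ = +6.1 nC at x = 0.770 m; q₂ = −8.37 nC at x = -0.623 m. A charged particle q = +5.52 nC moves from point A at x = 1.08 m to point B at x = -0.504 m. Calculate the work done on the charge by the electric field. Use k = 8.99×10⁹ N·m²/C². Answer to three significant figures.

3.99×10⁻⁶ J

The work done by the electric force is W_field = −ΔU = −q(V_B − V_A) = q(V_A − V_B).
At A: distances to the source charges are 0.310 m, 1.70 m; V_A = Σ kqᵢ/rᵢ = 133 V.
At B: distances to the source charges are 1.27 m, 0.119 m; V_B = Σ kqᵢ/rᵢ = -589 V.
ΔV = V_B − V_A = -722 V.
W_field = −qΔV = −(5.52×10⁻⁹ C)(-722 V) = 3.99×10⁻⁶ J.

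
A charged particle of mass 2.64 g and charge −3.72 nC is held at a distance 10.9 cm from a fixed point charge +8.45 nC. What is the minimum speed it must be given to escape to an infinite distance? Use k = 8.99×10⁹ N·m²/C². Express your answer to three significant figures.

0.0443 m/s

To just escape, total mechanical energy must reach zero at infinity: ½mv²_min + U = 0, so ½mv²_min = −U = |kQq|/r.
|U| = |kQq|/r = (8.99×10⁹ N·m²/C²)(8.45×10⁻⁹)(3.72×10⁻⁹)/(0.109) = 2.59×10⁻⁶ J.
v_min = √(2|U|/m) = √(2·2.59×10⁻⁶/2.64×10⁻³) = 0.0443 m/s.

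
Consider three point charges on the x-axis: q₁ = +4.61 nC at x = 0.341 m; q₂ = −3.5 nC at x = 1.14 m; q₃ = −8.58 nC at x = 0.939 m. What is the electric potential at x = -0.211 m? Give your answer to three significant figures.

-15.3 V

The total potential is the scalar sum of each charge's contribution, V = Σ kqᵢ/rᵢ.
Distances from the field point to each charge: r₁ = 0.552 m, r₂ = 1.35 m, r₃ = 1.15 m.
V = k[(4.61×10⁻⁹)/(0.552) + (-3.50×10⁻⁹)/(1.35) + (-8.58×10⁻⁹)/(1.15)] = -15.3 V.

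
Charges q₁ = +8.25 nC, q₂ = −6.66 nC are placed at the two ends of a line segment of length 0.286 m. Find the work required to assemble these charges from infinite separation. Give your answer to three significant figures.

The work to assemble the configuration equals its total potential energy, U = Σ kqᵢqⱼ/rᵢⱼ over all pairs.
The separation is r = 0.286 m.
U = (-1.73×10⁻⁶) = -1.73×10⁻⁶ J.

-1.73×10⁻⁶ J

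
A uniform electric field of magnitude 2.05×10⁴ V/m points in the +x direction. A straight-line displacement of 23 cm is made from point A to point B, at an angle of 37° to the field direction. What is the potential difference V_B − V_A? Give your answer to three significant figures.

-3770 V

Only the component of displacement along E changes the potential: ΔV = −E·d·cosθ.
ΔV = −(2.05×10⁴ V/m)(0.230 m)cos37° = -3770 V.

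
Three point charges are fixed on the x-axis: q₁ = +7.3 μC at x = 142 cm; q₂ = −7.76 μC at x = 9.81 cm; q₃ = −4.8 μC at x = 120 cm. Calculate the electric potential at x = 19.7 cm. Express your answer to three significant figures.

-6.95×10⁵ V

Electric potential is a scalar, so the contributions from each charge add algebraically: V = Σ kqᵢ/rᵢ.
Distances from the field point to each charge: r₁ = 1.22 m, r₂ = 0.0989 m, r₃ = 1.00 m.
V = k[(7.30×10⁻⁶)/(1.22) + (-7.76×10⁻⁶)/(0.0989) + (-4.80×10⁻⁶)/(1.00)] = -6.95×10⁵ V.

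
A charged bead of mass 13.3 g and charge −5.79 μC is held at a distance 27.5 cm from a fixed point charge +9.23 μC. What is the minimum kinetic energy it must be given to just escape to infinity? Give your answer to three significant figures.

To just escape, total mechanical energy must reach zero at infinity: ½mv²_min + U = 0, so ½mv²_min = −U = |kQq|/r.
|U| = |kQq|/r = (8.99×10⁹ N·m²/C²)(9.23×10⁻⁶)(5.79×10⁻⁶)/(0.275) = 1.75 J.

1.75 J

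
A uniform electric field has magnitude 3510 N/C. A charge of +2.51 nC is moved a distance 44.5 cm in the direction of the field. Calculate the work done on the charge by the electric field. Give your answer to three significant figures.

3.92×10⁻⁶ J

The potential change for a displacement 44.5 cm in the direction of the field is ΔV = −Ed = -1560 V.
W_field = −qΔV = 3.92×10⁻⁶ J.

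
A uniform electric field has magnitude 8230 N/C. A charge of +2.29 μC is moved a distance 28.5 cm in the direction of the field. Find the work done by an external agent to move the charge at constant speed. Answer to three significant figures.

-5.37×10⁻³ J

The potential change for a displacement 28.5 cm in the direction of the field is ΔV = −Ed = -2350 V.
W_ext = qΔV = -5.37×10⁻³ J.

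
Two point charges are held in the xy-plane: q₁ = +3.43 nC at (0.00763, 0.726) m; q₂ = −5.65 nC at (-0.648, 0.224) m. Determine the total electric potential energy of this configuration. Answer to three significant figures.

-2.11×10⁻⁷ J

The assembly work is the sum of pairwise potential energies, U = Σ_{i<j} kqᵢqⱼ/rᵢⱼ.
Pair separations: r₁₂ = 0.826 m.
U = (-2.11×10⁻⁷) = -2.11×10⁻⁷ J.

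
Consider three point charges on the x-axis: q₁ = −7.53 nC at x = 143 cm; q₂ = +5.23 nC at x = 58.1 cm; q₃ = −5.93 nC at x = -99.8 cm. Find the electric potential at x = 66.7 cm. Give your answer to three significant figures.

426 V

Electric potential is a scalar, so the contributions from each charge add algebraically: V = Σ kqᵢ/rᵢ.
Distances from the field point to each charge: r₁ = 0.763 m, r₂ = 0.0860 m, r₃ = 1.67 m.
V = k[(-7.53×10⁻⁹)/(0.763) + (5.23×10⁻⁹)/(0.0860) + (-5.93×10⁻⁹)/(1.67)] = 426 V.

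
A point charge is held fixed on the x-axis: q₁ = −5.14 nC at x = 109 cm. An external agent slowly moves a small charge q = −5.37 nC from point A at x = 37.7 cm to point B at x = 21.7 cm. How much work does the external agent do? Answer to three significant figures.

For quasistatic motion the external work equals the change in potential energy: W_ext = qΔV = q(V_B − V_A).
At A: distance to the source charge is 0.713 m; V_A = kq₁/r = -64.8 V.
At B: distance to the source charge is 0.873 m; V_B = kq₁/r = -52.9 V.
ΔV = V_B − V_A = 11.9 V.
W_ext = qΔV = (-5.37×10⁻⁹ C)(11.9 V) = -6.38×10⁻⁸ J.

-6.38×10⁻⁸ J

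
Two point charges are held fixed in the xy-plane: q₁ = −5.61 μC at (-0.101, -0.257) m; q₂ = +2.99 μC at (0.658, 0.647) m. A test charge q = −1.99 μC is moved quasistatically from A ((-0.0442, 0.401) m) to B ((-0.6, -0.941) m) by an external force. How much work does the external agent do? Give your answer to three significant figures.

For quasistatic motion the external work equals the change in potential energy: W_ext = qΔV = q(V_B − V_A).
At A: distances to the source charges are 0.660 m, 0.744 m; V_A = Σ kqᵢ/rᵢ = -4.02×10⁴ V.
At B: distances to the source charges are 0.847 m, 2.03 m; V_B = Σ kqᵢ/rᵢ = -4.63×10⁴ V.
ΔV = V_B − V_A = -6060 V.
W_ext = qΔV = (-1.99×10⁻⁶ C)(-6060 V) = 0.0121 J.

0.0121 J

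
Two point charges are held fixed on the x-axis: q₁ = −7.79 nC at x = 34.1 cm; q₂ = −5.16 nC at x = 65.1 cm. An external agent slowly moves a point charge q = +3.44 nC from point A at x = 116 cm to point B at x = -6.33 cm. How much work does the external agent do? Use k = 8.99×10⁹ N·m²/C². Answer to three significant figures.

-2.12×10⁻⁷ J

For quasistatic motion the external work equals the change in potential energy: W_ext = qΔV = q(V_B − V_A).
At A: distances to the source charges are 0.819 m, 0.509 m; V_A = Σ kqᵢ/rᵢ = -177 V.
At B: distances to the source charges are 0.404 m, 0.714 m; V_B = Σ kqᵢ/rᵢ = -238 V.
ΔV = V_B − V_A = -61.5 V.
W_ext = qΔV = (3.44×10⁻⁹ C)(-61.5 V) = -2.12×10⁻⁷ J.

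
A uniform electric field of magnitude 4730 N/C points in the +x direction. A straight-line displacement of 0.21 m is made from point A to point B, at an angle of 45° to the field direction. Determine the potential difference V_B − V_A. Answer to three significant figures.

Only the component of displacement along E changes the potential: ΔV = −E·d·cosθ.
ΔV = −(4730 V/m)(0.210 m)cos45° = -702 V.

-702 V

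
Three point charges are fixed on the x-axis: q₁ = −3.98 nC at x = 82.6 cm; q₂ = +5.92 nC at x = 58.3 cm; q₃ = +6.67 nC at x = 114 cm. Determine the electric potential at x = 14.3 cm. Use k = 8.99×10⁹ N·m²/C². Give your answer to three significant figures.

129 V

The total potential is the scalar sum of each charge's contribution, V = Σ kqᵢ/rᵢ.
Distances from the field point to each charge: r₁ = 0.683 m, r₂ = 0.440 m, r₃ = 0.997 m.
V = k[(-3.98×10⁻⁹)/(0.683) + (5.92×10⁻⁹)/(0.440) + (6.67×10⁻⁹)/(0.997)] = 129 V.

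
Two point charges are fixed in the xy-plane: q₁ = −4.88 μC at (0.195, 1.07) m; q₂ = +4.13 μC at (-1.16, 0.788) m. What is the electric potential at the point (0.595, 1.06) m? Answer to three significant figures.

The total potential is the scalar sum of each charge's contribution, V = Σ kqᵢ/rᵢ.
Distances from the field point to each charge: r₁ = 0.400 m, r₂ = 1.78 m.
V = k[(-4.88×10⁻⁶)/(0.400) + (4.13×10⁻⁶)/(1.78)] = -8.87×10⁴ V.

-8.87×10⁴ V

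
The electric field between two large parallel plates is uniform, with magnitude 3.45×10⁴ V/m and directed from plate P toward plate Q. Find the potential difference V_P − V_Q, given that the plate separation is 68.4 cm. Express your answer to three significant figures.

In a uniform field, potential decreases in the direction of E: ΔV = −E·d for a displacement d parallel to E.
Going from Q to P is a displacement of 68.4 cm opposite to the field, so V_P − V_Q = +Ed = 2.36×10⁴ V.

2.36×10⁴ V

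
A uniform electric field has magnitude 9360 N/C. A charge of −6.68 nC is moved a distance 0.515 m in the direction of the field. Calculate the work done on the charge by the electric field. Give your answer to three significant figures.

-3.22×10⁻⁵ J

The potential change for a displacement 0.515 m in the direction of the field is ΔV = −Ed = -4820 V.
W_field = −qΔV = -3.22×10⁻⁵ J.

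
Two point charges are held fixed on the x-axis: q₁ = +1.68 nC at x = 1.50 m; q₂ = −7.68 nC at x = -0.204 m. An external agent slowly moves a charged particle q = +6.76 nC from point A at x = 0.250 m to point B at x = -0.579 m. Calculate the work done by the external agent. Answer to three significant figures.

-2.49×10⁻⁷ J

For quasistatic motion the external work equals the change in potential energy: W_ext = qΔV = q(V_B − V_A).
At A: distances to the source charges are 1.25 m, 0.454 m; V_A = Σ kqᵢ/rᵢ = -140 V.
At B: distances to the source charges are 2.08 m, 0.375 m; V_B = Σ kqᵢ/rᵢ = -177 V.
ΔV = V_B − V_A = -36.9 V.
W_ext = qΔV = (6.76×10⁻⁹ C)(-36.9 V) = -2.49×10⁻⁷ J.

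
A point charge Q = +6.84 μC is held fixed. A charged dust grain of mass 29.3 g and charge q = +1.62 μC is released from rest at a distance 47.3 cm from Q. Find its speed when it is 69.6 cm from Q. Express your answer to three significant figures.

Only the electrostatic force acts, so mechanical energy is conserved: ½mv² = U₁ − U₂ = kQq(1/r₁ − 1/r₂).
U₁ − U₂ = (8.99×10⁹ N·m²/C²)(6.84×10⁻⁶ C)(1.62×10⁻⁶ C)(1/0.473 − 1/0.696) = 0.0675 J.
v = √(2·0.0675/0.0293) = 2.15 m/s.

2.15 m/s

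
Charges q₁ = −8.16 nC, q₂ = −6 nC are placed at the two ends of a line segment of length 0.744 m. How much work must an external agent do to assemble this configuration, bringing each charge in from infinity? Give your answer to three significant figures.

The work to assemble the configuration equals its total potential energy, U = Σ kqᵢqⱼ/rᵢⱼ over all pairs.
The separation is r = 0.744 m.
U = (5.92×10⁻⁷) = 5.92×10⁻⁷ J.

5.92×10⁻⁷ J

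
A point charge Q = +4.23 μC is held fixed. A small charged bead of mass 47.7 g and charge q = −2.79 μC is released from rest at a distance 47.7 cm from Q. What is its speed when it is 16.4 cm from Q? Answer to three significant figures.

4.22 m/s

Only the electrostatic force acts, so mechanical energy is conserved: ½mv² = U₁ − U₂ = kQq(1/r₁ − 1/r₂).
U₁ − U₂ = (8.99×10⁹ N·m²/C²)(4.23×10⁻⁶ C)(-2.79×10⁻⁶ C)(1/0.477 − 1/0.164) = 0.425 J.
v = √(2·0.425/0.0477) = 4.22 m/s.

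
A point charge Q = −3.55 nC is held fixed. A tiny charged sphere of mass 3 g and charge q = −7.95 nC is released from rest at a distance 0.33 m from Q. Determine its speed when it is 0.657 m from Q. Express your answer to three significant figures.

0.0160 m/s

Only the electrostatic force acts, so mechanical energy is conserved: ½mv² = U₁ − U₂ = kQq(1/r₁ − 1/r₂).
U₁ − U₂ = (8.99×10⁹ N·m²/C²)(-3.55×10⁻⁹ C)(-7.95×10⁻⁹ C)(1/0.330 − 1/0.657) = 3.83×10⁻⁷ J.
v = √(2·3.83×10⁻⁷/3.00×10⁻³) = 0.0160 m/s.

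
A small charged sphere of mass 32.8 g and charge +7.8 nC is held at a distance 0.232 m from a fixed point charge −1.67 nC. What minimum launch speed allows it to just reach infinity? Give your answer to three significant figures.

To just escape, total mechanical energy must reach zero at infinity: ½mv²_min + U = 0, so ½mv²_min = −U = |kQq|/r.
|U| = |kQq|/r = (8.99×10⁹ N·m²/C²)(1.67×10⁻⁹)(7.80×10⁻⁹)/(0.232) = 5.05×10⁻⁷ J.
v_min = √(2|U|/m) = √(2·5.05×10⁻⁷/0.0328) = 5.55×10⁻³ m/s.

5.55×10⁻³ m/s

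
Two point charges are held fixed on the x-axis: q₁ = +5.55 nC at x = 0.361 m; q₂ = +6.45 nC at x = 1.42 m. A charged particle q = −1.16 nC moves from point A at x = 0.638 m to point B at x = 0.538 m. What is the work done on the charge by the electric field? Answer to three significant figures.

1.08×10⁻⁷ J

The work done by the electric force is W_field = −ΔU = −q(V_B − V_A) = q(V_A − V_B).
At A: distances to the source charges are 0.277 m, 0.782 m; V_A = Σ kqᵢ/rᵢ = 254 V.
At B: distances to the source charges are 0.177 m, 0.882 m; V_B = Σ kqᵢ/rᵢ = 348 V.
ΔV = V_B − V_A = 93.4 V.
W_field = −qΔV = −(-1.16×10⁻⁹ C)(93.4 V) = 1.08×10⁻⁷ J.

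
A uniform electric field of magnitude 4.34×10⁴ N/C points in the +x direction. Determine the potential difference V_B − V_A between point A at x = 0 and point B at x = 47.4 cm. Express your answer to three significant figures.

In a uniform field, potential decreases in the direction of E: V_B − V_A = −E·Δx.
V_B − V_A = −(4.34×10⁴ V/m)(0.474 m) = -2.06×10⁴ V.

-2.06×10⁴ V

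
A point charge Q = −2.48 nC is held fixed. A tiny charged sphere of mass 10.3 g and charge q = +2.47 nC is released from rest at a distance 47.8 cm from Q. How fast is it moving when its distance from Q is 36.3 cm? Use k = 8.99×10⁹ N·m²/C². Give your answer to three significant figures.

Only the electrostatic force acts, so mechanical energy is conserved: ½mv² = U₁ − U₂ = kQq(1/r₁ − 1/r₂).
U₁ − U₂ = (8.99×10⁹ N·m²/C²)(-2.48×10⁻⁹ C)(2.47×10⁻⁹ C)(1/0.478 − 1/0.363) = 3.65×10⁻⁸ J.
v = √(2·3.65×10⁻⁸/0.0103) = 2.66×10⁻³ m/s.

2.66×10⁻³ m/s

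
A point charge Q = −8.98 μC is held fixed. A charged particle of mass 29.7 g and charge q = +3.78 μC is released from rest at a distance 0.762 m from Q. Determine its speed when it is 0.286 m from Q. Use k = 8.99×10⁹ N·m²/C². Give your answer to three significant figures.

6.70 m/s

Only the electrostatic force acts, so mechanical energy is conserved: ½mv² = U₁ − U₂ = kQq(1/r₁ − 1/r₂).
U₁ − U₂ = (8.99×10⁹ N·m²/C²)(-8.98×10⁻⁶ C)(3.78×10⁻⁶ C)(1/0.762 − 1/0.286) = 0.667 J.
v = √(2·0.667/0.0297) = 6.70 m/s.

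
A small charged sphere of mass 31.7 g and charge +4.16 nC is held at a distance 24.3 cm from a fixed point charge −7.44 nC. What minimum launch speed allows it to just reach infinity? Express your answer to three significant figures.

8.50×10⁻³ m/s

To just escape, total mechanical energy must reach zero at infinity: ½mv²_min + U = 0, so ½mv²_min = −U = |kQq|/r.
|U| = |kQq|/r = (8.99×10⁹ N·m²/C²)(7.44×10⁻⁹)(4.16×10⁻⁹)/(0.243) = 1.15×10⁻⁶ J.
v_min = √(2|U|/m) = √(2·1.15×10⁻⁶/0.0317) = 8.50×10⁻³ m/s.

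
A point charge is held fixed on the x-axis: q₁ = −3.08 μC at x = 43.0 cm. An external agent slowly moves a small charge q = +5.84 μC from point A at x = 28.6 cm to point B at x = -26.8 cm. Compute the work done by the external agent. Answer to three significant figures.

0.891 J

For quasistatic motion the external work equals the change in potential energy: W_ext = qΔV = q(V_B − V_A).
At A: distance to the source charge is 0.144 m; V_A = kq₁/r = -1.92×10⁵ V.
At B: distance to the source charge is 0.698 m; V_B = kq₁/r = -3.97×10⁴ V.
ΔV = V_B − V_A = 1.53×10⁵ V.
W_ext = qΔV = (5.84×10⁻⁶ C)(1.53×10⁵ V) = 0.891 J.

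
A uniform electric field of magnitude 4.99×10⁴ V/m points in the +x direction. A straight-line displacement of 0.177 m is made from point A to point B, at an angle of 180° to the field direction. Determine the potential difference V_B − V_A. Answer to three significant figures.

8830 V

Only the component of displacement along E changes the potential: ΔV = −E·d·cosθ.
ΔV = −(4.99×10⁴ V/m)(0.177 m)cos180° = 8830 V.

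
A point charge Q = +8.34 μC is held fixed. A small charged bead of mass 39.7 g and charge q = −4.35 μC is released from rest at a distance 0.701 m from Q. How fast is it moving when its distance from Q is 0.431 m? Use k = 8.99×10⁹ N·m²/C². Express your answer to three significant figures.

3.83 m/s

Only the electrostatic force acts, so mechanical energy is conserved: ½mv² = U₁ − U₂ = kQq(1/r₁ − 1/r₂).
U₁ − U₂ = (8.99×10⁹ N·m²/C²)(8.34×10⁻⁶ C)(-4.35×10⁻⁶ C)(1/0.701 − 1/0.431) = 0.291 J.
v = √(2·0.291/0.0397) = 3.83 m/s.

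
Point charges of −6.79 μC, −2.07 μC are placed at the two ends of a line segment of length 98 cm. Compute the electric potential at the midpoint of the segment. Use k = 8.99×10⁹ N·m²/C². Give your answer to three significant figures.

-1.63×10⁵ V

Electric potential is a scalar, so the contributions from each charge add algebraically: V = Σ kqᵢ/rᵢ.
Each charge is 0.490 m from the midpoint.
V = k[(-6.79×10⁻⁶)/(0.490) + (-2.07×10⁻⁶)/(0.490)] = -1.63×10⁵ V.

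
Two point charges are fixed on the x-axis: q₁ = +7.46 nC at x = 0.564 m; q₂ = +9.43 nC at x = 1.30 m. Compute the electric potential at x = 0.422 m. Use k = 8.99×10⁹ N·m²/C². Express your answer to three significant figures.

Electric potential is a scalar, so the contributions from each charge add algebraically: V = Σ kqᵢ/rᵢ.
Distances from the field point to each charge: r₁ = 0.142 m, r₂ = 0.878 m.
V = k[(7.46×10⁻⁹)/(0.142) + (9.43×10⁻⁹)/(0.878)] = 569 V.

569 V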